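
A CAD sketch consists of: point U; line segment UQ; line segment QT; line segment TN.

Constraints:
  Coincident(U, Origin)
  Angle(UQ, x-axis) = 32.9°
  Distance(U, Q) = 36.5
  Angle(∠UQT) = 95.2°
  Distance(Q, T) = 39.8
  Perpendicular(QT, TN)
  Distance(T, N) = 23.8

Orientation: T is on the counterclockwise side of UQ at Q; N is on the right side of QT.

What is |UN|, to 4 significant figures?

74.00

∠UQT = 95.2°, so QT runs at 32.9° + (180° − 95.2°) = 117.7° from the x-axis; with |QT| = 39.8, T = Q + 39.8·(cos 117.7°, sin 117.7°) = (12.15, 55.06). QT ⟂ TN; with |TN| = 23.8 on the right of QT, N = T + 23.8·(0.8854, 0.4648) = (33.22, 66.13). Then |UN| = |N − U| = 74.00.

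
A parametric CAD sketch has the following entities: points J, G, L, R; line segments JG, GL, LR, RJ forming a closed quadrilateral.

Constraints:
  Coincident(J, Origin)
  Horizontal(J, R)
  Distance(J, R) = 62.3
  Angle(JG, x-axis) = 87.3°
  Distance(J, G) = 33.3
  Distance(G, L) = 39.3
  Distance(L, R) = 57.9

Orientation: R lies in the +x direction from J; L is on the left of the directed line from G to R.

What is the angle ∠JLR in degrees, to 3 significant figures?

61.8°

J is at the origin; J and R share the same y with |JR| = 62.3 and R in +x, so R = (62.3, 0). JG runs at 87.3° with |JG| = 33.3, so G = (1.57, 33.3). L is determined by |GL| = 39.3 and |LR| = 57.9 together: it lies at the intersection of circle(G, 39.3) and circle(R, 57.9). With |GR| = 69.2, the foot of the radical line on GR is 21.6 from G and the perpendicular offset is √(39.3² − 21.6²) = 32.9. Taking the left-of-GR solution: L = (36.3, 51.7).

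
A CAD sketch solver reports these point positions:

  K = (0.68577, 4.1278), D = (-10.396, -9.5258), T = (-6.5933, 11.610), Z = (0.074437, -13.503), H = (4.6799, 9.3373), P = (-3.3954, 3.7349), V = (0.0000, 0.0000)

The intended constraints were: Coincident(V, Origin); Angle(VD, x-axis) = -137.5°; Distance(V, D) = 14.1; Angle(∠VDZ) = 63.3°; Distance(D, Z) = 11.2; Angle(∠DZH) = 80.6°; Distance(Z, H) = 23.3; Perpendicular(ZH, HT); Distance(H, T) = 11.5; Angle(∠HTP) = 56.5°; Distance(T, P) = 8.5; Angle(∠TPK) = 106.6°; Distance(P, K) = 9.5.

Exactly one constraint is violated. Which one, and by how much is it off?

Distance(P, K) = 9.5 — off by 5.40.

V = (0.00, 0.00) ✓; VD at -137.5° ✓; |VD| = 14.10 ✓; ∠VDZ = 63.30° ✓; |DZ| = 11.20 ✓; ∠DZH = 80.60° ✓; |ZH| = 23.30 ✓; ∠(ZH, HT) = 90.00° ✓; |HT| = 11.50 ✓; ∠HTP = 56.50° ✓; |TP| = 8.500 ✓; ∠TPK = 106.6° ✓; |PK| = 4.100 ✗.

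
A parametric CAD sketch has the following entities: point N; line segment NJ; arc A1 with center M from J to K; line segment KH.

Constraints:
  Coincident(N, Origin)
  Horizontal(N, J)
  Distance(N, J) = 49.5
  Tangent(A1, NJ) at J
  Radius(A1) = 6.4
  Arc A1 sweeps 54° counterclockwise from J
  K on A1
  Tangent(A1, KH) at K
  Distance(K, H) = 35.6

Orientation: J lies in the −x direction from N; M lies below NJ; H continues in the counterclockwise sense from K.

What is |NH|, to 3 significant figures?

81.9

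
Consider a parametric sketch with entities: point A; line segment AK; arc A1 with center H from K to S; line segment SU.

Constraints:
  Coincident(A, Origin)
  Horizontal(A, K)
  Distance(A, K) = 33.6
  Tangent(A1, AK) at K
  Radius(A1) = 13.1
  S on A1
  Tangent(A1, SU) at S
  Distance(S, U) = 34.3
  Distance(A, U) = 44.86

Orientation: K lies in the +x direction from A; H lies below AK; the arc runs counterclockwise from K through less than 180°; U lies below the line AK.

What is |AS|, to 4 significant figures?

23.12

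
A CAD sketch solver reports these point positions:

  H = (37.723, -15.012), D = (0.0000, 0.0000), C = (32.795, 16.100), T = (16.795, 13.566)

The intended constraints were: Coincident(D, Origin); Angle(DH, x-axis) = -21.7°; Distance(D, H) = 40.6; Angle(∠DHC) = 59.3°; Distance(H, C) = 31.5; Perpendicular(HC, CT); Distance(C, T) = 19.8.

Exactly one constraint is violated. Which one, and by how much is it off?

Distance(C, T) = 19.8 — off by 3.60.

D = (0.00, 0.00) ✓; DH at -21.70° ✓; |DH| = 40.60 ✓; ∠DHC = 59.30° ✓; |HC| = 31.50 ✓; ∠(HC, CT) = 90.00° ✓; |CT| = 16.20 ✗.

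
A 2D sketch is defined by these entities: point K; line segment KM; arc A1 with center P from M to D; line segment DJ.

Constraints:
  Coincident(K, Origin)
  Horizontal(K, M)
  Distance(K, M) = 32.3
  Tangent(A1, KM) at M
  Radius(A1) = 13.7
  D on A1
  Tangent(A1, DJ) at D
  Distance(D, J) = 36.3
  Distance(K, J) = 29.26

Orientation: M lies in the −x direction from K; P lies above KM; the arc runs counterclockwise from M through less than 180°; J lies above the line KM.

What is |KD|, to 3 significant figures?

23.1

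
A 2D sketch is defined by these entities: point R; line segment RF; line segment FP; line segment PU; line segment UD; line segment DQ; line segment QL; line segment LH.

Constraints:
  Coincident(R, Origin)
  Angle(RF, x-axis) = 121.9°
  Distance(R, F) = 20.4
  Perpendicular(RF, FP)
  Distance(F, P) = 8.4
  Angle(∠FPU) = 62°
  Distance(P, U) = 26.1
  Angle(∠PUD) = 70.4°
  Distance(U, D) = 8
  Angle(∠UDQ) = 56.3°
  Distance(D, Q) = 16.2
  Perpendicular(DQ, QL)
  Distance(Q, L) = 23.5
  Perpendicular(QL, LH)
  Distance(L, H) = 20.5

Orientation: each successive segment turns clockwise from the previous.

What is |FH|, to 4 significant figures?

42.21

DQ is perpendicular to QL, so QL runs at -49.40°; with |QL| = 23.5, L = (18.02, -9.417). QL is perpendicular to LH, so LH runs at -139.4°; with |LH| = 20.5, H = (2.453, -22.76). Then |FH| = |H − F| = 42.21.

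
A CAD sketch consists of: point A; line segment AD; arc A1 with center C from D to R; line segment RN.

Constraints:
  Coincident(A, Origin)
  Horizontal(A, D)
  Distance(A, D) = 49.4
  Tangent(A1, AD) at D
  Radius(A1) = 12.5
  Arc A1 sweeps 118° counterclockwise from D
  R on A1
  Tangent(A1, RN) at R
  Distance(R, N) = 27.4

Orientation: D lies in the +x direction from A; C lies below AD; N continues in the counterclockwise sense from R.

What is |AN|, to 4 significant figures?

66.60

A is at the origin; AD is horizontal with |AD| = 49.4 and D on the +x side, so D = (49.40, 0.000). The tangent condition forces CD to be normal to AD, so C = D + (0, -12.5) = (49.40, -12.50). On A1, D sits at bearing 90° from C; a 118° counterclockwise sweep puts R at bearing 208°, so R = C + 12.5·(cos 208°, sin 208°) = (38.36, -18.37). Since A1 is tangent to RN there, CR ⟂ RN, so RN runs along (−sin 208°, cos 208°); with |RN| = 27.4, N = (51.23, -42.56). Then |AN| = |N − A| = 66.60.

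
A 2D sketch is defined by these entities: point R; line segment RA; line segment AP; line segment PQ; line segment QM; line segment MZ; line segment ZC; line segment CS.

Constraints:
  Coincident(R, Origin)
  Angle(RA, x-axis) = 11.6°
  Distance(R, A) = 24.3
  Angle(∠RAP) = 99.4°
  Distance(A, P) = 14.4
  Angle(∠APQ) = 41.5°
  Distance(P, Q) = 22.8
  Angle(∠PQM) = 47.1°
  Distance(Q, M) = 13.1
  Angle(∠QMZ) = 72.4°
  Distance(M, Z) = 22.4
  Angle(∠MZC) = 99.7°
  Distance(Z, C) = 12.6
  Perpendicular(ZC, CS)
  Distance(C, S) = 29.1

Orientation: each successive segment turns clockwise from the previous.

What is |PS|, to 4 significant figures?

31.36

∠MZC = 99.7° gives ZC at -168.3° from the x-axis; with |ZC| = 12.6, C = (9.525, -18.58). ZC is perpendicular to CS, so CS runs at 101.7°; with |CS| = 29.1, S = (3.624, 9.919). Then |PS| = |S − P| = 31.36.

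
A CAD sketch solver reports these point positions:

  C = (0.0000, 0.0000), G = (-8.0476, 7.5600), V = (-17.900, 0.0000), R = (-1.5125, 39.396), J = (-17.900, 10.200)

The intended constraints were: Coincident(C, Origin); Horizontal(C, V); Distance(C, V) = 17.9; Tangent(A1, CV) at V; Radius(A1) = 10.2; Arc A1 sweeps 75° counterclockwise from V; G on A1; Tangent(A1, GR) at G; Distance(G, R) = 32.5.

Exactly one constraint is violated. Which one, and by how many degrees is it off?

Tangent(A1, GR) at G — off by 3.40°.

C = (0.00, 0.00) ✓; C.y = 0.00, V.y = 0.00 ✓; |CV| = 17.90 ✓; ∠(JV, VC) = 90.00° ✓; |JV| = 10.20 ✓; bearing(J→G) − bearing(J→V) = 75.00° ✓; |JG| = 10.20 ✓; ∠(JG, GR) = 86.60° ✗; |GR| = 32.50 ✓.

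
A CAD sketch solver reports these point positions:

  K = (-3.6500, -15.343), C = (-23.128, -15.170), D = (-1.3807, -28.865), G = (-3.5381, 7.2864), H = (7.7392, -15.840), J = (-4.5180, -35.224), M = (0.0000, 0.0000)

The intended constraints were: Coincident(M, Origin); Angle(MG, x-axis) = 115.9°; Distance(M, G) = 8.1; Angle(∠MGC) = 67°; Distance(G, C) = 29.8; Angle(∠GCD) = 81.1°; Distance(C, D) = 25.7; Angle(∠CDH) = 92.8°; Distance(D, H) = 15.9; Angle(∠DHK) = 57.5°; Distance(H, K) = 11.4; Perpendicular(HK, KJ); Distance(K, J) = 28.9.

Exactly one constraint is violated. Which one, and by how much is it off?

Distance(K, J) = 28.9 — off by 9.00.

M = (0.00, 0.00) ✓; MG at 115.9° ✓; |MG| = 8.100 ✓; ∠MGC = 67.00° ✓; |GC| = 29.80 ✓; ∠GCD = 81.10° ✓; |CD| = 25.70 ✓; ∠CDH = 92.80° ✓; |DH| = 15.90 ✓; ∠DHK = 57.50° ✓; |HK| = 11.40 ✓; ∠(HK, KJ) = 90.00° ✓; |KJ| = 19.90 ✗.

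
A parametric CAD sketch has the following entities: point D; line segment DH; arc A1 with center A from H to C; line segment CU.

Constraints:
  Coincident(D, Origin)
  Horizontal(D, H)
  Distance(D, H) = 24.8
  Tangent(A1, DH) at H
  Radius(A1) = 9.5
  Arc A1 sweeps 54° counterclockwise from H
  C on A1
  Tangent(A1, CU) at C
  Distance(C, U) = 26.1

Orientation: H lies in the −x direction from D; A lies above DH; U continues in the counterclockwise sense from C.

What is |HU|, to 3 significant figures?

34.0

D is at the origin; DH is horizontal with |DH| = 24.8 and H on the −x side, so H = (-24.8, 0.00). Tangency of A1 to DH means the radius AH is perpendicular to DH, so A = H + (0, 9.5) = (-24.8, 9.50). On A1, H sits at bearing -90° from A; a 54° counterclockwise sweep puts C at bearing -36°, so C = A + 9.5·(cos -36°, sin -36°) = (-17.1, 3.92). Since A1 is tangent to CU there, AC ⟂ CU, so CU runs along (−sin -36°, cos -36°); with |CU| = 26.1, U = (-1.77, 25.0). Then |HU| = |U − H| = 34.0.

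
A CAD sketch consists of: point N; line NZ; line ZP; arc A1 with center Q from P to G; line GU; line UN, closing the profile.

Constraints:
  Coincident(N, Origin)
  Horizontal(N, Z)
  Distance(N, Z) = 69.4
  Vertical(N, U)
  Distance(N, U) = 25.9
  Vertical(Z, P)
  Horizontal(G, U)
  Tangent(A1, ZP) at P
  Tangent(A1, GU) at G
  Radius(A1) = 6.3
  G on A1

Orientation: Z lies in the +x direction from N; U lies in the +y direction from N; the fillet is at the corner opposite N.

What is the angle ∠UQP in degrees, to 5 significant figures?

174.30°

The virtual corner opposite N is at (69.400, 25.900). Since A1 is tangent to ZP there, QP ⟂ ZP and tangency of A1 to GU means the radius QG is perpendicular to GU, with radius 6.3, so the center Q sits 6.3 in from both sides at Q = (63.100, 19.600). That places the tangent points at P = (69.400, 19.600) on ZP and G = (63.100, 25.900) on GU. Then cos ∠UQP = QU·QP / (|QU||QP|), giving 174.30°.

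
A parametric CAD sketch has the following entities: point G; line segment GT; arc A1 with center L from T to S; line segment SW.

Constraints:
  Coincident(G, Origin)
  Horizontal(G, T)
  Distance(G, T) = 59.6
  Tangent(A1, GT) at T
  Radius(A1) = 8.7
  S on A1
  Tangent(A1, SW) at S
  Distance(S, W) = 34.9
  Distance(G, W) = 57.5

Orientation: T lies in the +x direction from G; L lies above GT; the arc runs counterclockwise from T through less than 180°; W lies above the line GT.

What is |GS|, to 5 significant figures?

67.473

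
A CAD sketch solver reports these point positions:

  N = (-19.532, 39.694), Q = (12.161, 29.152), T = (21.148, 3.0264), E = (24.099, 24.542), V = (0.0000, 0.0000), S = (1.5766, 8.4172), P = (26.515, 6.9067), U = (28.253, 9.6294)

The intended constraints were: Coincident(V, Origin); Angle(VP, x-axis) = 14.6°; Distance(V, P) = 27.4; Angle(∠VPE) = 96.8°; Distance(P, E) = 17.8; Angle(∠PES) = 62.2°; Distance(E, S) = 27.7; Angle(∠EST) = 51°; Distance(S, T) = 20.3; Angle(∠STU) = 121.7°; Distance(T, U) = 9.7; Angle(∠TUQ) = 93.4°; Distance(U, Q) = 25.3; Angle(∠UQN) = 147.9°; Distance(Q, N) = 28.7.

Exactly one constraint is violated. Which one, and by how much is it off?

Distance(Q, N) = 28.7 — off by 4.70.

V = (0.00, 0.00) ✓; VP at 14.60° ✓; |VP| = 27.40 ✓; ∠VPE = 96.80° ✓; |PE| = 17.80 ✓; ∠PES = 62.20° ✓; |ES| = 27.70 ✓; ∠EST = 51.00° ✓; |ST| = 20.30 ✓; ∠STU = 121.7° ✓; |TU| = 9.700 ✓; ∠TUQ = 93.40° ✓; |UQ| = 25.30 ✓; ∠UQN = 147.9° ✓; |QN| = 33.40 ✗.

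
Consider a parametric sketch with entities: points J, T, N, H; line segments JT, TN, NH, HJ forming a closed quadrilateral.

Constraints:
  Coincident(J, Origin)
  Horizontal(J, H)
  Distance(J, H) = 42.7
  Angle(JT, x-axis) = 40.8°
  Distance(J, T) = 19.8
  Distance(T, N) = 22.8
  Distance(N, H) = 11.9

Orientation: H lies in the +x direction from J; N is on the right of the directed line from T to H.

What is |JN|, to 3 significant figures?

31.4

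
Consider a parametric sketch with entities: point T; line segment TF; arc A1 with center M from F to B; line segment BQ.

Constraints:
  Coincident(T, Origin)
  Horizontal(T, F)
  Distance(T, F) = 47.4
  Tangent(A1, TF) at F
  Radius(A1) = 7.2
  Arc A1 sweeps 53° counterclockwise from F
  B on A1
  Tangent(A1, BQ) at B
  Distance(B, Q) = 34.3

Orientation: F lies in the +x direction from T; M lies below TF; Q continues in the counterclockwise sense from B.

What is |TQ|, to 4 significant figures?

36.84

T is at the origin; T and F share the same y with |TF| = 47.4 and F on the +x side, so F = (47.40, 0.000). Tangency of A1 to TF means the radius MF is perpendicular to TF, so M = F + (0, -7.2) = (47.40, -7.200). On A1, F sits at bearing 90° from M; a 53° counterclockwise sweep puts B at bearing 143°, so B = M + 7.2·(cos 143°, sin 143°) = (41.65, -2.867). The tangent condition forces MB to be normal to BQ, so BQ runs along (−sin 143°, cos 143°); with |BQ| = 34.3, Q = (21.01, -30.26). Then |TQ| = |Q − T| = 36.84.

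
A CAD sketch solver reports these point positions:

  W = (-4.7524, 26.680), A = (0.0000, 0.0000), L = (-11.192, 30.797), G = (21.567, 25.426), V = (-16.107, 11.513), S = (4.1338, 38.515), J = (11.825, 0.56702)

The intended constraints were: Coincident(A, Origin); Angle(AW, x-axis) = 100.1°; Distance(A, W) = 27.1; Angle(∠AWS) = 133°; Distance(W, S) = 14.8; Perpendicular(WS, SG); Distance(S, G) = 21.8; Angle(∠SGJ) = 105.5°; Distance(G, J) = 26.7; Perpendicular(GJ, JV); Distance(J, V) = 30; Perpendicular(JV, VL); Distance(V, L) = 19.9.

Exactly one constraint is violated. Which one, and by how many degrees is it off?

Perpendicular(JV, VL) — off by 7.10°.

A = (0.00, 0.00) ✓; AW at 100.1° ✓; |AW| = 27.10 ✓; ∠AWS = 133.0° ✓; |WS| = 14.80 ✓; ∠(WS, SG) = 90.00° ✓; |SG| = 21.80 ✓; ∠SGJ = 105.5° ✓; |GJ| = 26.70 ✓; ∠(GJ, JV) = 90.00° ✓; |JV| = 30.00 ✓; ∠(JV, VL) = 82.90° ✗; |VL| = 19.90 ✓.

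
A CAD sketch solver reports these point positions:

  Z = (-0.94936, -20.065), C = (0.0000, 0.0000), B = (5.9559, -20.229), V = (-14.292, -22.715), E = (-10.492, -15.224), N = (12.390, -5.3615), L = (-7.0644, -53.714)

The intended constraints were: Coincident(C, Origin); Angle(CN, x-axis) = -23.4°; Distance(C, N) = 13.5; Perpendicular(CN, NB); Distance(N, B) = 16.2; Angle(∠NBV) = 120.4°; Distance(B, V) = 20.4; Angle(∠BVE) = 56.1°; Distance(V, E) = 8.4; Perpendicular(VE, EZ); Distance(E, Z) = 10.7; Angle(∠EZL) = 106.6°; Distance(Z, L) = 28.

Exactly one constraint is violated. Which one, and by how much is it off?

Distance(Z, L) = 28 — off by 6.20.

C = (0.00, 0.00) ✓; CN at -23.40° ✓; |CN| = 13.50 ✓; ∠(CN, NB) = 90.00° ✓; |NB| = 16.20 ✓; ∠NBV = 120.4° ✓; |BV| = 20.40 ✓; ∠BVE = 56.10° ✓; |VE| = 8.400 ✓; ∠(VE, EZ) = 90.00° ✓; |EZ| = 10.70 ✓; ∠EZL = 106.6° ✓; |ZL| = 34.20 ✗.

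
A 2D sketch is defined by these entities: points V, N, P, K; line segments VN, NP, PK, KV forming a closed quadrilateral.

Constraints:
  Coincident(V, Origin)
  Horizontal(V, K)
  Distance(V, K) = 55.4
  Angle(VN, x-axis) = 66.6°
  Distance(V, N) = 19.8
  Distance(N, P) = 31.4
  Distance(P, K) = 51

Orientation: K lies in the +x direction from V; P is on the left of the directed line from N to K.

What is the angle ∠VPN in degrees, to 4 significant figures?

5.899°

V is at the origin; VK is horizontal with |VK| = 55.4 and K in +x, so K = (55.4, 0). VN runs at 66.6° with |VN| = 19.8, so N = (7.864, 18.17). P is determined by |NP| = 31.4 and |PK| = 51.0 together: it lies at the intersection of circle(N, 31.4) and circle(K, 51.0). With |NK| = 50.89, the foot of the radical line on NK is 9.578 from N and the perpendicular offset is √(31.4² − 9.578²) = 29.90. Taking the left-of-NK solution: P = (27.49, 42.68).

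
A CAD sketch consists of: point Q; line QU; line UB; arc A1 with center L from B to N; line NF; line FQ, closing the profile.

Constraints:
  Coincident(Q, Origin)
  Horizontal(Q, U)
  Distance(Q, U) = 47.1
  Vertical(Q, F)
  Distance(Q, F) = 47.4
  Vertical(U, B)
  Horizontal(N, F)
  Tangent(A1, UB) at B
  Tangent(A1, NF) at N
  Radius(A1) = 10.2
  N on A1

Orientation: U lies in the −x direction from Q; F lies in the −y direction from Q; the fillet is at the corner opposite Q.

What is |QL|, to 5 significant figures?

52.397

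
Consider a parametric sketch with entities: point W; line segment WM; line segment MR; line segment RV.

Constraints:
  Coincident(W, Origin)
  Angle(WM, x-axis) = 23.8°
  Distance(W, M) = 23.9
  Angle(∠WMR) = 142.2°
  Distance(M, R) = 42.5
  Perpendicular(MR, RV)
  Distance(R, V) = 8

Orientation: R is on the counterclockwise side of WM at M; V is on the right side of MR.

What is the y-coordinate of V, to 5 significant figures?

43.225

∠WMR = 142.2°, so MR runs at 23.8° + (180° − 142.2°) = 61.600° from the x-axis; with |MR| = 42.5, R = M + 42.5·(cos 61.600°, sin 61.600°) = (42.082, 47.030). MR is perpendicular to RV; with |RV| = 8.0 on the right of MR, V = R + 8.0·(0.87965, -0.47562) = (49.119, 43.225). So V.y = 43.225.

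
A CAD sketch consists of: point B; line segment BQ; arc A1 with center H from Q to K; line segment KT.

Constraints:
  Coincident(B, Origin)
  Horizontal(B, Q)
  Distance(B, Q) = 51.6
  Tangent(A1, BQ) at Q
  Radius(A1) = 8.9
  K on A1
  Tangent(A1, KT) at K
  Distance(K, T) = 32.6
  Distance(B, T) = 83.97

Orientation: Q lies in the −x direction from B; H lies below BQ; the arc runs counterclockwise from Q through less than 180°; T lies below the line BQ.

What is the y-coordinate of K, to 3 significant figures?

-3.37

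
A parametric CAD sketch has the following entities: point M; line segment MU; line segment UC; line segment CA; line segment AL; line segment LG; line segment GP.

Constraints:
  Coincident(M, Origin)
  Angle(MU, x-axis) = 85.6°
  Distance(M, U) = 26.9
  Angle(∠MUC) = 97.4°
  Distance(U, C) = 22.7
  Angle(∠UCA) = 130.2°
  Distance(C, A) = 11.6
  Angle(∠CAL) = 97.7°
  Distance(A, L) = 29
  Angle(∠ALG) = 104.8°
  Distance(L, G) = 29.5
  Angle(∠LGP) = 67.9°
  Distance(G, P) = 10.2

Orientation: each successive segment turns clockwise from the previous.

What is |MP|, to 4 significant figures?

17.01

M is at the origin; MU runs at 85.6° with length 26.9, so U = (2.064, 26.82). ∠MUC = 97.4° gives UC at 3.000° from the x-axis; with |UC| = 22.7, C = (24.73, 28.01). ∠UCA = 130.2° gives CA at -46.80° from the x-axis; with |CA| = 11.6, A = (32.67, 19.55). ∠CAL = 97.7° gives AL at -129.1° from the x-axis; with |AL| = 29.0, L = (14.38, -2.953). ∠ALG = 104.8° gives LG at 155.7° from the x-axis; with |LG| = 29.5, G = (-12.50, 9.187). ∠LGP = 67.9° gives GP at 43.60° from the x-axis; with |GP| = 10.2, P = (-5.116, 16.22). Then |MP| = |P − M| = 17.01.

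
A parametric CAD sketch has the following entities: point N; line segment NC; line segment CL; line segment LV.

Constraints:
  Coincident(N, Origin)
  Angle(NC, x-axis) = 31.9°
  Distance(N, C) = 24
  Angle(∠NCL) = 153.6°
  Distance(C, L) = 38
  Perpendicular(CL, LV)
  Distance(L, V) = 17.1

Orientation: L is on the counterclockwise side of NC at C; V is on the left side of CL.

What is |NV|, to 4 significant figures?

59.84

N is at the origin; NC runs at 31.9° with length 24.0, so C = 24.0·(cos 31.9°, sin 31.9°) = (20.38, 12.68). ∠NCL = 153.6°, so CL runs at 31.9° + (180° − 153.6°) = 58.30° from the x-axis; with |CL| = 38.0, L = C + 38.0·(cos 58.30°, sin 58.30°) = (40.34, 45.01). CL is perpendicular to LV; with |LV| = 17.1 on the left of CL, V = L + 17.1·(-0.8508, 0.5255) = (25.79, 54.00). Then |NV| = |V − N| = 59.84.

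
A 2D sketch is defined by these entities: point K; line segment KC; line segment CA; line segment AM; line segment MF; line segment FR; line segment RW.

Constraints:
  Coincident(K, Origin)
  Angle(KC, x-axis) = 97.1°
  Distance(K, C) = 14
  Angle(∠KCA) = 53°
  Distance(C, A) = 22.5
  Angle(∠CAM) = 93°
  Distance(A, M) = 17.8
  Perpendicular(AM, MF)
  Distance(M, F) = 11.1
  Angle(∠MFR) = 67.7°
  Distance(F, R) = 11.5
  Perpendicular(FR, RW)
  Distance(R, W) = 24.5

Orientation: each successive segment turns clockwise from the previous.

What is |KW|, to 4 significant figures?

31.16

∠MFR = 67.7° gives FR at 40.80° from the x-axis; with |FR| = 11.5, R = (8.528, -0.6610). The perpendicularity gives RW at right angles to FR, so RW runs at -49.20°; with |RW| = 24.5, W = (24.54, -19.21). Then |KW| = |W − K| = 31.16.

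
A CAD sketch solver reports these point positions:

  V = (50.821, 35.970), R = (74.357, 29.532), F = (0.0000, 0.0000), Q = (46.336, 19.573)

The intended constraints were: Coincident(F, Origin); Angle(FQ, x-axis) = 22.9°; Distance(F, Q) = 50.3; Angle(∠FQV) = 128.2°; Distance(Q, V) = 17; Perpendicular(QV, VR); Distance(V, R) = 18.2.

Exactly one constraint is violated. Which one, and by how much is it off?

Distance(V, R) = 18.2 — off by 6.20.

F = (0.00, 0.00) ✓; FQ at 22.90° ✓; |FQ| = 50.30 ✓; ∠FQV = 128.2° ✓; |QV| = 17.00 ✓; ∠(QV, VR) = 90.00° ✓; |VR| = 24.40 ✗.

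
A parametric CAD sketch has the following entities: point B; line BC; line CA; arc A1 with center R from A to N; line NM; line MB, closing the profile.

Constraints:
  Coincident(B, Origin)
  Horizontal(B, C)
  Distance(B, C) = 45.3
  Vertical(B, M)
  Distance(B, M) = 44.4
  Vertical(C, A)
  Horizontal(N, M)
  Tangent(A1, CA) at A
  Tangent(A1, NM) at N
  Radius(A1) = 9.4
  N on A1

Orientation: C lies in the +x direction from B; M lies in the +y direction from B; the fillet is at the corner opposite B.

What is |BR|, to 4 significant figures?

50.14

BM is vertical with |BM| = 44.4 and M on the +y side, so M = (0.000, 44.40). The virtual corner opposite B is at (45.30, 44.40). A1 meets CA tangentially, so RA is at right angles to CA and A1 meets NM tangentially, so RN is at right angles to NM, with radius 9.4, so the center R sits 9.4 in from both sides at R = (35.90, 35.00). Then |BR| = |R − B| = 50.14.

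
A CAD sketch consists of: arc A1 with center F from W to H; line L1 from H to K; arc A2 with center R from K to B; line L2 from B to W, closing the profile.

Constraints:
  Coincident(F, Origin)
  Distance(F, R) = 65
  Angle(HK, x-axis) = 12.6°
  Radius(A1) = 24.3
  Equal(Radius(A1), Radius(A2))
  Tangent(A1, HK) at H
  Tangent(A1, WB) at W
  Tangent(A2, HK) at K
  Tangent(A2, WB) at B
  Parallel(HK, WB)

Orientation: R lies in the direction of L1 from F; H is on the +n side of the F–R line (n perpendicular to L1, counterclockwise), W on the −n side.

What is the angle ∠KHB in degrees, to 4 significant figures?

36.79°

The slot axis is L1's direction at 12.6°, so u = (cos 12.6°, sin 12.6°) = (0.9759, 0.2181) and n = (−sin 12.6°, cos 12.6°) = (-0.2181, 0.9759). F is at the origin and R lies 65.0 along u from F, so R = 65.0·u = (63.43, 14.18). Tangency of A1 to both parallel lines with radius 24.3 puts H and W at F ± 24.3·n: H = (-5.301, 23.71), W = (5.301, -23.71). Equal radii place K and B the same way about R: K = R + 24.3·n = (58.13, 37.89), B = R − 24.3·n = (68.74, -9.535). Then cos ∠KHB = HK·HB / (|HK||HB|), giving 36.79°.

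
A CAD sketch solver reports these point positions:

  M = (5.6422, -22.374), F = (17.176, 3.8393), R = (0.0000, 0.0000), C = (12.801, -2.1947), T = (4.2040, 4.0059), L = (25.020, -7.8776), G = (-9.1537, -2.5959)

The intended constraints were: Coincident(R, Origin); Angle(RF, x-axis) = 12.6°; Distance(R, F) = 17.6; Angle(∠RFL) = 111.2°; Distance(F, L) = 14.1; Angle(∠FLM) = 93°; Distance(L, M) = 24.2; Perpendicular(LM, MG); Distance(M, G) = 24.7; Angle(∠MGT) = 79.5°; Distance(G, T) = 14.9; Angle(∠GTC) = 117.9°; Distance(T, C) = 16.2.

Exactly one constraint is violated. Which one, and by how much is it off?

Distance(T, C) = 16.2 — off by 5.60.

R = (0.00, 0.00) ✓; RF at 12.60° ✓; |RF| = 17.60 ✓; ∠RFL = 111.2° ✓; |FL| = 14.10 ✓; ∠FLM = 93.00° ✓; |LM| = 24.20 ✓; ∠(LM, MG) = 90.00° ✓; |MG| = 24.70 ✓; ∠MGT = 79.50° ✓; |GT| = 14.90 ✓; ∠GTC = 117.9° ✓; |TC| = 10.60 ✗.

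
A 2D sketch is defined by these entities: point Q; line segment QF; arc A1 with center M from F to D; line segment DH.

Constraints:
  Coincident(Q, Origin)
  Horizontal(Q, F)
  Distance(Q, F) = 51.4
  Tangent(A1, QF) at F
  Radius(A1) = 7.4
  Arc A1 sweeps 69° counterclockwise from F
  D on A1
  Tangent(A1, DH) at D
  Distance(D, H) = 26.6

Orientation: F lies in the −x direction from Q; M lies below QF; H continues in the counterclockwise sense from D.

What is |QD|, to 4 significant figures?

58.50

Q is at the origin; Q and F share the same y with |QF| = 51.4 and F on the −x side, so F = (-51.40, 0.000). The tangent condition forces MF to be normal to QF, so M = F + (0, -7.4) = (-51.40, -7.400). On A1, F sits at bearing 90° from M; a 69° counterclockwise sweep puts D at bearing 159°, so D = M + 7.4·(cos 159°, sin 159°) = (-58.31, -4.748). Then |QD| = |D − Q| = 58.50.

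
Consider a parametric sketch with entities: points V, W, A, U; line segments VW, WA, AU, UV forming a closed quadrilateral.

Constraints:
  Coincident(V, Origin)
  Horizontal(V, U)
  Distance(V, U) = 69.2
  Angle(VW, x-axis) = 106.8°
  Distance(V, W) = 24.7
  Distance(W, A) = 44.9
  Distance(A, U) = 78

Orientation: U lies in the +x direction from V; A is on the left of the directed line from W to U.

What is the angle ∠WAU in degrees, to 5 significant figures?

75.842°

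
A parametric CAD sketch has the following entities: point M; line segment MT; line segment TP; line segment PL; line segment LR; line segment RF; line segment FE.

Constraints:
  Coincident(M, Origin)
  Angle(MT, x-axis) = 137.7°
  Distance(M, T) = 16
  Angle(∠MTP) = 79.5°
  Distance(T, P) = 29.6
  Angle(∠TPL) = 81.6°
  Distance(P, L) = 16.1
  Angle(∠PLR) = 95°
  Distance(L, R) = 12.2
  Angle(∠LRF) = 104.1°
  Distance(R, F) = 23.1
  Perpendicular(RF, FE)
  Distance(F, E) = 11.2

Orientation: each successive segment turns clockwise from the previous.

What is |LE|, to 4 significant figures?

26.08

∠LRF = 104.1° gives RF at 137.9° from the x-axis; with |RF| = 23.1, F = (-7.778, 23.26). The perpendicularity gives FE at right angles to RF, so FE runs at 47.90°; with |FE| = 11.2, E = (-0.2695, 31.57). Then |LE| = |E − L| = 26.08.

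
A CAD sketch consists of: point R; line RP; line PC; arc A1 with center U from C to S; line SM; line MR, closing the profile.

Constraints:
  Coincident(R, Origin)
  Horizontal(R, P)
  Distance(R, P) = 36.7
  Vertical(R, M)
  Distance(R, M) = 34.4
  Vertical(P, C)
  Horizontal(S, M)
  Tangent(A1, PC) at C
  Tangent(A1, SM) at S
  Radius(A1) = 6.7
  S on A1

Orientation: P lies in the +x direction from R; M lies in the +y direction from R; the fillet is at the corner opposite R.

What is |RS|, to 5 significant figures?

45.644

The virtual corner opposite R is at (36.700, 34.400). The tangent condition forces UC to be normal to PC and A1 meets SM tangentially, so US is at right angles to SM, with radius 6.7, so the center U sits 6.7 in from both sides at U = (30.000, 27.700). That places the tangent points at C = (36.700, 27.700) on PC and S = (30.000, 34.400) on SM. Then |RS| = |S − R| = 45.644.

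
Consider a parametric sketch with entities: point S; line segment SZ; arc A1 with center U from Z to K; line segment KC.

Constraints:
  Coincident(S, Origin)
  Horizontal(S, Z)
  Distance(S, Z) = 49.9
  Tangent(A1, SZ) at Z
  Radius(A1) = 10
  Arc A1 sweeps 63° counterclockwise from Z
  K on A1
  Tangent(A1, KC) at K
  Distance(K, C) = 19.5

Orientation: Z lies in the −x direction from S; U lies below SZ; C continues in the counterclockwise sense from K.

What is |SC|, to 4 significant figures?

71.41

On A1, Z sits at bearing 90° from U; a 63° counterclockwise sweep puts K at bearing 153°, so K = U + 10.0·(cos 153°, sin 153°) = (-58.81, -5.460). Tangency of A1 to KC means the radius UK is perpendicular to KC, so KC runs along (−sin 153°, cos 153°); with |KC| = 19.5, C = (-67.66, -22.83). Then |SC| = |C − S| = 71.41.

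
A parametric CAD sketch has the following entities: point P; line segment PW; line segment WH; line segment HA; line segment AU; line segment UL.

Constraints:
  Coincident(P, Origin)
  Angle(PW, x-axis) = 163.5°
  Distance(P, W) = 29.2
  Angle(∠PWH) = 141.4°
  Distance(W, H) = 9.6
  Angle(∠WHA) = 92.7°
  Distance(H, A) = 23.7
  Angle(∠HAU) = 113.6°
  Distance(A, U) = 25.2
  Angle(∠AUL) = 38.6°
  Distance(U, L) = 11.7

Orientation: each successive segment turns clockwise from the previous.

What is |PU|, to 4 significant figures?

19.90

P is at the origin; PW runs at 163.5° with length 29.2, so W = (-28.00, 8.293). ∠PWH = 141.4° gives WH at 124.9° from the x-axis; with |WH| = 9.6, H = (-33.49, 16.17). ∠WHA = 92.7° gives HA at 37.60° from the x-axis; with |HA| = 23.7, A = (-14.71, 30.63). ∠HAU = 113.6° gives AU at -28.80° from the x-axis; with |AU| = 25.2, U = (7.370, 18.49). Then |PU| = |U − P| = 19.90.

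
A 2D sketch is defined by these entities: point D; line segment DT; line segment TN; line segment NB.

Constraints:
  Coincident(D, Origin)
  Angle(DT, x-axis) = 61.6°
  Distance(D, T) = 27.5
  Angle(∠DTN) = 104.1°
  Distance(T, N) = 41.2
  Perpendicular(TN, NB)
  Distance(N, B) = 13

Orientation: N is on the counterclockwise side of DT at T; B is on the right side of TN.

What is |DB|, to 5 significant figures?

62.195

D is at the origin; DT runs at 61.6° with length 27.5, so T = 27.5·(cos 61.6°, sin 61.6°) = (13.080, 24.190). ∠DTN = 104.1°, so TN runs at 61.6° + (180° − 104.1°) = 137.50° from the x-axis; with |TN| = 41.2, N = T + 41.2·(cos 137.50°, sin 137.50°) = (-17.296, 52.025). TN ⟂ NB; with |NB| = 13.0 on the right of TN, B = N + 13.0·(0.67559, 0.73728) = (-8.5135, 61.609). Then |DB| = |B − D| = 62.195.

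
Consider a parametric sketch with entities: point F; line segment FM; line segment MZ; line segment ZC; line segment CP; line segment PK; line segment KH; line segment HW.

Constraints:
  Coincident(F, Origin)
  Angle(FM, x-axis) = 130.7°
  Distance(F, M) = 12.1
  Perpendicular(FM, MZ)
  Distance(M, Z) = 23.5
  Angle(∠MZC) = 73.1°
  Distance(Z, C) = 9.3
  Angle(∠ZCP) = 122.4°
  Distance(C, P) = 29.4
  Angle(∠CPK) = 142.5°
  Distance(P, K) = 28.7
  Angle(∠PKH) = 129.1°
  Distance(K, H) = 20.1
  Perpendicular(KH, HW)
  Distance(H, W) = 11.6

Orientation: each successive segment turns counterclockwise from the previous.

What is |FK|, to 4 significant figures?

34.68

F is at the origin; FM runs at 130.7° with length 12.1, so M = (-7.890, 9.173). FM is perpendicular to MZ, so MZ runs at -139.3°; with |MZ| = 23.5, Z = (-25.71, -6.151). ∠MZC = 73.1° gives ZC at -32.40° from the x-axis; with |ZC| = 9.3, C = (-17.85, -11.13). ∠ZCP = 122.4° gives CP at 25.20° from the x-axis; with |CP| = 29.4, P = (8.748, 1.384). ∠CPK = 142.5° gives PK at 62.70° from the x-axis; with |PK| = 28.7, K = (21.91, 26.89). Then |FK| = |K − F| = 34.68.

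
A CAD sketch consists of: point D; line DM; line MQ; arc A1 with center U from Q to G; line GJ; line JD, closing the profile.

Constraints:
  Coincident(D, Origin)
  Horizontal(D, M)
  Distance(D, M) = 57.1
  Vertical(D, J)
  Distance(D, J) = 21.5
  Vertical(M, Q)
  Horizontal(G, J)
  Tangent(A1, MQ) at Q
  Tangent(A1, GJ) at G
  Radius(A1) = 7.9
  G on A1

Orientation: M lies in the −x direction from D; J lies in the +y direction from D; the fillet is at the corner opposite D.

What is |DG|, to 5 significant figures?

53.693

D is at the origin; D and M share the same y with |DM| = 57.1 and M on the −x side, so M = (-57.100, 0.0000). D and J share the same x with |DJ| = 21.5 and J on the +y side, so J = (0.0000, 21.500). The virtual corner opposite D is at (-57.100, 21.500). The tangent condition forces UQ to be normal to MQ and since A1 is tangent to GJ there, UG ⟂ GJ, with radius 7.9, so the center U sits 7.9 in from both sides at U = (-49.200, 13.600). That places the tangent points at Q = (-57.100, 13.600) on MQ and G = (-49.200, 21.500) on GJ. Then |DG| = |G − D| = 53.693.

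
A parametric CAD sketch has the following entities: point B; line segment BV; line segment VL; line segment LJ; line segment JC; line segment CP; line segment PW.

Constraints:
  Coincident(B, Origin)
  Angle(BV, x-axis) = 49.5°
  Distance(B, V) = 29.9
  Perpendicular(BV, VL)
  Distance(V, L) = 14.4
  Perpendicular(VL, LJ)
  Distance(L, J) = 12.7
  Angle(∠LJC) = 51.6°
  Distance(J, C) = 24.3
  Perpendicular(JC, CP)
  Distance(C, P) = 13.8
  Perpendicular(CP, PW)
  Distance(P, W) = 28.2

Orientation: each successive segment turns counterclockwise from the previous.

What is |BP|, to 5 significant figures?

43.287

B is at the origin; BV runs at 49.5° with length 29.9, so V = (19.418, 22.736). BV ⟂ VL, so VL runs at 139.50°; with |VL| = 14.4, L = (8.4687, 32.088). VL ⟂ LJ, so LJ runs at -130.50°; with |LJ| = 12.7, J = (0.22066, 22.431). ∠LJC = 51.6° gives JC at -2.1000° from the x-axis; with |JC| = 24.3, C = (24.504, 21.541). JC is perpendicular to CP, so CP runs at 87.900°; with |CP| = 13.8, P = (25.010, 35.331). Then |BP| = |P − B| = 43.287.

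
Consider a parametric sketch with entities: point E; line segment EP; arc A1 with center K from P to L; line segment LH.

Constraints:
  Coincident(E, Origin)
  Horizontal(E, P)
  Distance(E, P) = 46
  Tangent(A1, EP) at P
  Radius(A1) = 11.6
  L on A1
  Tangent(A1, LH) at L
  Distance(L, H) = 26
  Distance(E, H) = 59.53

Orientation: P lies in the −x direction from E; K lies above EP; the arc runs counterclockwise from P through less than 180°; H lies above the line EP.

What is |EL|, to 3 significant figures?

38.4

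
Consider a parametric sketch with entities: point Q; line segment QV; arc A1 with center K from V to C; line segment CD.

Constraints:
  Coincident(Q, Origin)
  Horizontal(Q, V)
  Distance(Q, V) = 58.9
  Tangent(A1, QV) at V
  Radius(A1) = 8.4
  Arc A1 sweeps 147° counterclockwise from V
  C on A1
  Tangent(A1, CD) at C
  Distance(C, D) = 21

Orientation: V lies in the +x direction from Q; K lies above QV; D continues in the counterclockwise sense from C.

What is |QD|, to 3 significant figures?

53.2

Q is at the origin; Q and V share the same y with |QV| = 58.9 and V on the +x side, so V = (58.9, 0.00). A1 meets QV tangentially, so KV is at right angles to QV, so K = V + (0, 8.4) = (58.9, 8.40). On A1, V sits at bearing -90° from K; a 147° counterclockwise sweep puts C at bearing 57°, so C = K + 8.4·(cos 57°, sin 57°) = (63.5, 15.4). Tangency of A1 to CD means the radius KC is perpendicular to CD, so CD runs along (−sin 57°, cos 57°); with |CD| = 21.0, D = (45.9, 26.9). Then |QD| = |D − Q| = 53.2.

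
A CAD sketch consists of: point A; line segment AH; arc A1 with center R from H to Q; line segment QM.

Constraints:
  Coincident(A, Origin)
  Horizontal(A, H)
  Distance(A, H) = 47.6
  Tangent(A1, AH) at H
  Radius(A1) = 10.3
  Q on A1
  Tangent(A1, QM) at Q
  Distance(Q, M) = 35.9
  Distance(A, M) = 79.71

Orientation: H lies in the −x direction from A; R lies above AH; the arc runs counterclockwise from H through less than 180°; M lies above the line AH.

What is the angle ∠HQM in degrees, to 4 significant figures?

110.4°

Checks: |RQ| = 10.30 ✓; ∠(RQ, QM) = 90.00° ✓; |QM| = 35.90 ✓; |AM| = 79.71 ✓.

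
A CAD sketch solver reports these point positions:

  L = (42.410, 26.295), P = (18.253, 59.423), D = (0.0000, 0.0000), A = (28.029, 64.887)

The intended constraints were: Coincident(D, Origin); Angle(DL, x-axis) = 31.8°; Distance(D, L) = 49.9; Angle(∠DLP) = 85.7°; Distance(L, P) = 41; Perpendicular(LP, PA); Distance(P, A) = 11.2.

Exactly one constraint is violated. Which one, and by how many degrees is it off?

Perpendicular(LP, PA) — off by 6.90°.

D = (0.00, 0.00) ✓; DL at 31.80° ✓; |DL| = 49.90 ✓; ∠DLP = 85.70° ✓; |LP| = 41.00 ✓; ∠(LP, PA) = 96.90° ✗; |PA| = 11.20 ✓.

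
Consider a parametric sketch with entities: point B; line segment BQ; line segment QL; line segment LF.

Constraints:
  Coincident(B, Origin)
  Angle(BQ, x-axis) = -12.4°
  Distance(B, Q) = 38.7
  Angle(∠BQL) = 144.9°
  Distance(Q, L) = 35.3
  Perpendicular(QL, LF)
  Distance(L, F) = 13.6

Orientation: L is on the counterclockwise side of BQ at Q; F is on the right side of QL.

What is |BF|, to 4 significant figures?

75.96

B is at the origin; BQ runs at -12.4° with length 38.7, so Q = 38.7·(cos -12.4°, sin -12.4°) = (37.80, -8.310). ∠BQL = 144.9°, so QL runs at -12.4° + (180° − 144.9°) = 22.70° from the x-axis; with |QL| = 35.3, L = Q + 35.3·(cos 22.70°, sin 22.70°) = (70.36, 5.312). QL is perpendicular to LF; with |LF| = 13.6 on the right of QL, F = L + 13.6·(0.3859, -0.9225) = (75.61, -7.234). Then |BF| = |F − B| = 75.96.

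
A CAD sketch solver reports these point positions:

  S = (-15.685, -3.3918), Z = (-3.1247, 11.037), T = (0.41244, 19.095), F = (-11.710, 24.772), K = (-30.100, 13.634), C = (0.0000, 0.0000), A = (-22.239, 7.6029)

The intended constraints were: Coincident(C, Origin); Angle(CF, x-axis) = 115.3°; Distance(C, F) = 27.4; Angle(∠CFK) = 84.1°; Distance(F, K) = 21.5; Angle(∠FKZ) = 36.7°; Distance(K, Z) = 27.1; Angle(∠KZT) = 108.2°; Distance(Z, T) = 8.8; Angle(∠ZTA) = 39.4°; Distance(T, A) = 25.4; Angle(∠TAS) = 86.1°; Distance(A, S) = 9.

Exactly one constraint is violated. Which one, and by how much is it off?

Distance(A, S) = 9 — off by 3.80.

C = (0.00, 0.00) ✓; CF at 115.3° ✓; |CF| = 27.40 ✓; ∠CFK = 84.10° ✓; |FK| = 21.50 ✓; ∠FKZ = 36.70° ✓; |KZ| = 27.10 ✓; ∠KZT = 108.2° ✓; |ZT| = 8.800 ✓; ∠ZTA = 39.40° ✓; |TA| = 25.40 ✓; ∠TAS = 86.10° ✓; |AS| = 12.80 ✗.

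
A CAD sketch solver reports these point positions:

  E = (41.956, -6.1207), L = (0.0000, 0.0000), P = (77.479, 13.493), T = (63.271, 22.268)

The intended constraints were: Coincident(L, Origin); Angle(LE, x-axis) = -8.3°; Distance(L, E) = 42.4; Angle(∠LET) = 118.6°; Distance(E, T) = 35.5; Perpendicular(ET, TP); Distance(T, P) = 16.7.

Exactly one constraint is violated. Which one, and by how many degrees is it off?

Perpendicular(ET, TP) — off by 5.20°.

L = (0.00, 0.00) ✓; LE at -8.300° ✓; |LE| = 42.40 ✓; ∠LET = 118.6° ✓; |ET| = 35.50 ✓; ∠(ET, TP) = 84.80° ✗; |TP| = 16.70 ✓.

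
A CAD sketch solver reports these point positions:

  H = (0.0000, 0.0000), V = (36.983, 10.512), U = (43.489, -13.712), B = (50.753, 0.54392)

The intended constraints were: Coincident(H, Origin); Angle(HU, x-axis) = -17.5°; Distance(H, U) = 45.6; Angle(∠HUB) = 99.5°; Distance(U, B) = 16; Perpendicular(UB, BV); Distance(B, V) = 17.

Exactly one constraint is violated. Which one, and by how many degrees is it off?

Perpendicular(UB, BV) — off by 8.90°.

H = (0.00, 0.00) ✓; HU at -17.50° ✓; |HU| = 45.60 ✓; ∠HUB = 99.50° ✓; |UB| = 16.00 ✓; ∠(UB, BV) = 81.10° ✗; |BV| = 17.00 ✓.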